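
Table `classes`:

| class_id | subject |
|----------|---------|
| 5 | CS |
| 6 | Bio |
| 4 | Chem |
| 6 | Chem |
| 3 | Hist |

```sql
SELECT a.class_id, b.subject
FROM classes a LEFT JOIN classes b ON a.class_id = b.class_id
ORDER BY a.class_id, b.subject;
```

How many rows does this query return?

7

LEFT JOIN keeps every row from `classes a`; unmatched rows get NULL for `classes b`'s columns.
Matching on a.class_id = b.class_id.
Matched pairs: 7; unmatched a rows kept: 0.
Total: 7 rows.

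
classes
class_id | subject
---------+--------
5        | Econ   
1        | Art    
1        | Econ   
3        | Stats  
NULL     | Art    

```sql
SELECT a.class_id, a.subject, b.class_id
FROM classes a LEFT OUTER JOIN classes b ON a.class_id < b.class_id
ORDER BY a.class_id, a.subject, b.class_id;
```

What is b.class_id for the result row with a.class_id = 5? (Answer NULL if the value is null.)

LEFT JOIN keeps every row from `classes a`; unmatched rows get NULL for `classes b`'s columns.
Matching on a.class_id < b.class_id. A NULL in a compared column never satisfies the condition.
Matched pairs: 5; unmatched a rows kept: 2.

NULL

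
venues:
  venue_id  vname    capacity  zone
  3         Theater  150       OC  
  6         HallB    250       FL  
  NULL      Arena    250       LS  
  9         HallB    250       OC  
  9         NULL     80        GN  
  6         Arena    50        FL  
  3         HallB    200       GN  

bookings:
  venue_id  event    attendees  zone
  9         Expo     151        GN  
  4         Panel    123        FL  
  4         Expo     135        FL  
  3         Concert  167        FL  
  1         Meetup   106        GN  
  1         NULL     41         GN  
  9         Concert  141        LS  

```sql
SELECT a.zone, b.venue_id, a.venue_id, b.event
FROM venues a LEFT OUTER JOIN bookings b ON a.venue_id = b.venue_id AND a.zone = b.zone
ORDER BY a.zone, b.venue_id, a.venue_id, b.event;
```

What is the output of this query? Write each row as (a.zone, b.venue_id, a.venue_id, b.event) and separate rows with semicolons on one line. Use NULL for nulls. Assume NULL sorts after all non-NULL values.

(FL, NULL, 6, NULL); (FL, NULL, 6, NULL); (GN, 9, 9, Expo); (GN, NULL, 3, NULL); (LS, NULL, NULL, NULL); (OC, NULL, 3, NULL); (OC, NULL, 9, NULL)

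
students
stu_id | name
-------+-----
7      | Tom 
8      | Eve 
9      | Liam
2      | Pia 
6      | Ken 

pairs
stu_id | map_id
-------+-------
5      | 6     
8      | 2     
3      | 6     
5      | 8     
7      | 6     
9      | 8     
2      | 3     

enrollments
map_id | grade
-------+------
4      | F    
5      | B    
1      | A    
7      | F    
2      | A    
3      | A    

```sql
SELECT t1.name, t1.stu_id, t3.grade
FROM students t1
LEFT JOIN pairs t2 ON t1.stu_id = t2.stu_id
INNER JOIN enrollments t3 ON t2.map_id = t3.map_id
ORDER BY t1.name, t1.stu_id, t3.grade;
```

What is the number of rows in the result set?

2

Evaluate left to right. First `students t1 LEFT JOIN pairs t2` on stu_id: 5 row(s).
Then INNER JOIN `enrollments t3` on map_id: keep only rows whose t2.map_id appears in t3.
Result: 2 row(s).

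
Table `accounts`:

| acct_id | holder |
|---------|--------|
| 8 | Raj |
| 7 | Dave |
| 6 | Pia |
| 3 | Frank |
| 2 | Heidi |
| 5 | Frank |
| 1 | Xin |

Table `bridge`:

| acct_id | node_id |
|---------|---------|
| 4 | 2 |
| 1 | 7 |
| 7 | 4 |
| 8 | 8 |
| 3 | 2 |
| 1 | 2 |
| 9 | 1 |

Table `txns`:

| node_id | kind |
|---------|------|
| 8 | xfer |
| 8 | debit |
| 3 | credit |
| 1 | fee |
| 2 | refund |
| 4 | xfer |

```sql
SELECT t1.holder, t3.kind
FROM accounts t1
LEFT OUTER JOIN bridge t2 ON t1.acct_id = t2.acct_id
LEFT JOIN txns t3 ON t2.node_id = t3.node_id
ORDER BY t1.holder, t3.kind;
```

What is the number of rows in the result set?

9

Evaluate left to right. First `accounts t1 LEFT JOIN bridge t2` on acct_id: 8 row(s).
Then LEFT JOIN `txns t3` on node_id: each of those 8 rows is kept; rows whose t2.node_id has no match in t3 get NULL for t3's columns.
Result: 9 row(s).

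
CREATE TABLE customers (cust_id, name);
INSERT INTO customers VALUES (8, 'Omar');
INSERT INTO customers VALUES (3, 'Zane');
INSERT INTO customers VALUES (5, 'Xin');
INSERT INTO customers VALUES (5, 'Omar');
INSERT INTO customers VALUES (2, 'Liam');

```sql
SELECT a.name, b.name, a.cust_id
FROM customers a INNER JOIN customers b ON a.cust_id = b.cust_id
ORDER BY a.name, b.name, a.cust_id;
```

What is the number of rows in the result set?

7

INNER JOIN keeps only pairs where the ON condition holds.
Matching on a.cust_id = b.cust_id.
Matched pairs: 7.
Total: 7 rows.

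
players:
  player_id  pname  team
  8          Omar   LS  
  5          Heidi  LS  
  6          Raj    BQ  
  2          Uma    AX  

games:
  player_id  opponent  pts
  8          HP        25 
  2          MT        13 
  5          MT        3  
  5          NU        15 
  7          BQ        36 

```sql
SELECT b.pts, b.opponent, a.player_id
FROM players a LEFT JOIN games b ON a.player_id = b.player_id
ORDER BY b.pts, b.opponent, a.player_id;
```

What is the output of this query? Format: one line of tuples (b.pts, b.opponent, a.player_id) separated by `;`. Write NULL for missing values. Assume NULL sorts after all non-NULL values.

(3, MT, 5); (13, MT, 2); (15, NU, 5); (25, HP, 8); (NULL, NULL, 6)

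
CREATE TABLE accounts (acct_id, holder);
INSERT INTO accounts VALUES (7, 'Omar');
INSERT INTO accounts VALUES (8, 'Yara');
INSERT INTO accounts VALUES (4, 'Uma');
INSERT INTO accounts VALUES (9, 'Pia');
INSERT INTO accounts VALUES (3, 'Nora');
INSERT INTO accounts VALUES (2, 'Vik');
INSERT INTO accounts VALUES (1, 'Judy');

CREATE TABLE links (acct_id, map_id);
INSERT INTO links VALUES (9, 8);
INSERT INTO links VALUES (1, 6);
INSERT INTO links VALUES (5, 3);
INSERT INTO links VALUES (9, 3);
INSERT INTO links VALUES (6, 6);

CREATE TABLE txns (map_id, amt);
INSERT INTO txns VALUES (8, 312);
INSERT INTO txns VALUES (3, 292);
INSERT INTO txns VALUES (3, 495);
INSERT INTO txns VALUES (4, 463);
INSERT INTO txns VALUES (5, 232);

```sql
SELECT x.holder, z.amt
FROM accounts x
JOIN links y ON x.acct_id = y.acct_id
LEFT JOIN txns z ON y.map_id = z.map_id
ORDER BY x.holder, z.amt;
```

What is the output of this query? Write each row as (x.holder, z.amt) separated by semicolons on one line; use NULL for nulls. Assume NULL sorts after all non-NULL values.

Joins associate left-to-right: accounts INNER JOIN links on acct_id gives 3 intermediate row(s).
Then LEFT JOIN `txns z` on map_id: each of those 3 rows is kept; rows whose y.map_id has no match in z get NULL for z's columns.

(Judy, NULL); (Pia, 292); (Pia, 312); (Pia, 495)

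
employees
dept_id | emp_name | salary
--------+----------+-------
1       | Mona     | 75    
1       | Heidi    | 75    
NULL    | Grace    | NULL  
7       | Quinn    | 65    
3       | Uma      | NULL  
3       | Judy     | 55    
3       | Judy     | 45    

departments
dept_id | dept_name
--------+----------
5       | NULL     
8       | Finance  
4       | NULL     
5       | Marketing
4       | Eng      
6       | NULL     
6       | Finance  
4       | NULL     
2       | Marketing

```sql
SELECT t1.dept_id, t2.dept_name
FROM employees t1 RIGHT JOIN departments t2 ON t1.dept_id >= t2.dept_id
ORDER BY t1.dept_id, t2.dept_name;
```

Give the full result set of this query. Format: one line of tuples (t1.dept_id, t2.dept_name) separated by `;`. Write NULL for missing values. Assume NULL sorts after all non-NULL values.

(3, Marketing); (3, Marketing); (3, Marketing); (7, Eng); (7, Finance); (7, Marketing); (7, Marketing); (7, NULL); (7, NULL); (7, NULL); (7, NULL); (NULL, Finance)

RIGHT JOIN keeps every row from `departments`; unmatched rows get NULL for `employees`'s columns.
Matching on t1.dept_id >= t2.dept_id. A NULL in a compared column never satisfies the condition.
Matched pairs: 11; unmatched t2 rows kept: 1.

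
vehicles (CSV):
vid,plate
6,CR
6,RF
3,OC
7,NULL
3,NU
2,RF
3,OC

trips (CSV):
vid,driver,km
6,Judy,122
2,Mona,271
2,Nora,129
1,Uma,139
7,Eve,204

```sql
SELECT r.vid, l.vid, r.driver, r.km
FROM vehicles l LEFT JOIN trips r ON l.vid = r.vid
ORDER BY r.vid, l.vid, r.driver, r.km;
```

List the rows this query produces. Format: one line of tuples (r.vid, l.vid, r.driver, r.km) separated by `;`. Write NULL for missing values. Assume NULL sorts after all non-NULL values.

LEFT JOIN keeps every row from `vehicles`; unmatched rows get NULL for `trips`'s columns.
Matching on l.vid = r.vid.
- l (vid=6) pairs with 1 row(s) of r.
- l (vid=6) pairs with 1 row(s) of r.
- l (vid=3) has no partner → padded with NULL.
- l (vid=7) pairs with 1 row(s) of r.
- l (vid=3) has no partner → padded with NULL.
- l (vid=2) pairs with 2 row(s) of r.
- l (vid=3) has no partner → padded with NULL.
After projecting and ordering:
r.vid | l.vid | r.driver | r.km
2 | 2 | Mona | 271
2 | 2 | Nora | 129
6 | 6 | Judy | 122
6 | 6 | Judy | 122
7 | 7 | Eve | 204
NULL | 3 | NULL | NULL
NULL | 3 | NULL | NULL
NULL | 3 | NULL | NULL

(2, 2, Mona, 271); (2, 2, Nora, 129); (6, 6, Judy, 122); (6, 6, Judy, 122); (7, 7, Eve, 204); (NULL, 3, NULL, NULL); (NULL, 3, NULL, NULL); (NULL, 3, NULL, NULL)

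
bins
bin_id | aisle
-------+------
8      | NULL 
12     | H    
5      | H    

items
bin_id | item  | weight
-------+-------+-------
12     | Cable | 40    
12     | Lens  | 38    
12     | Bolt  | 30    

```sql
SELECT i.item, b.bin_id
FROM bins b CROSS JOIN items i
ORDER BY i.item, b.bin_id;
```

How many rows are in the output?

CROSS JOIN pairs every row of `bins` with every row of `items`: 3 × 3 = 9 rows.

9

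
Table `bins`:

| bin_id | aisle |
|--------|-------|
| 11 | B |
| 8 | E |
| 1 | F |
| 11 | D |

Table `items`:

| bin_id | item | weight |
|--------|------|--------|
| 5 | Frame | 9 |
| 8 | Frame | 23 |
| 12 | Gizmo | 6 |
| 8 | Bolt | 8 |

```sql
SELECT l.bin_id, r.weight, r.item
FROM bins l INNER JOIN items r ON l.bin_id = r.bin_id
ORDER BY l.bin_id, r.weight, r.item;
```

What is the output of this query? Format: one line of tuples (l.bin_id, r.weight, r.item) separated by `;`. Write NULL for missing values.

(8, 8, Bolt); (8, 23, Frame)

INNER JOIN keeps only pairs where the ON condition holds.
Matching on l.bin_id = r.bin_id.
Matched pairs: 2.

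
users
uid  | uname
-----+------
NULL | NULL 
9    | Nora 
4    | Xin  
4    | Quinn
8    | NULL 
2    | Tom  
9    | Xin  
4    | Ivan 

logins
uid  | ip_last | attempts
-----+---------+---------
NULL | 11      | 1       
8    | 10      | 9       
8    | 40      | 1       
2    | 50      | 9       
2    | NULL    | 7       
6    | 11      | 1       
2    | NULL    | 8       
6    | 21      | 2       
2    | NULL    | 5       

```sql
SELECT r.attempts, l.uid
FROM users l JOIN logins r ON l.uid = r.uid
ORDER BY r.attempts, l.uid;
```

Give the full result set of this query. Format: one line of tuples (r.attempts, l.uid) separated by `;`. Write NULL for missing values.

(1, 8); (5, 2); (7, 2); (8, 2); (9, 2); (9, 8)

INNER JOIN keeps only pairs where the ON condition holds.
Matching on l.uid = r.uid. A NULL in a compared column never satisfies the condition.
- uid=NULL: no matching r row, dropped.
- uid=9: no matching r row, dropped.
- uid=4: no matching r row, dropped.
- uid=4: no matching r row, dropped.
- uid=8: 2 matching r row(s), so 2 row(s) emitted.
- uid=2: 4 matching r row(s), so 4 row(s) emitted.
- uid=9: no matching r row, dropped.
- uid=4: no matching r row, dropped.
After projecting and ordering:
r.attempts | l.uid
1 | 8
5 | 2
7 | 2
8 | 2
9 | 2
9 | 8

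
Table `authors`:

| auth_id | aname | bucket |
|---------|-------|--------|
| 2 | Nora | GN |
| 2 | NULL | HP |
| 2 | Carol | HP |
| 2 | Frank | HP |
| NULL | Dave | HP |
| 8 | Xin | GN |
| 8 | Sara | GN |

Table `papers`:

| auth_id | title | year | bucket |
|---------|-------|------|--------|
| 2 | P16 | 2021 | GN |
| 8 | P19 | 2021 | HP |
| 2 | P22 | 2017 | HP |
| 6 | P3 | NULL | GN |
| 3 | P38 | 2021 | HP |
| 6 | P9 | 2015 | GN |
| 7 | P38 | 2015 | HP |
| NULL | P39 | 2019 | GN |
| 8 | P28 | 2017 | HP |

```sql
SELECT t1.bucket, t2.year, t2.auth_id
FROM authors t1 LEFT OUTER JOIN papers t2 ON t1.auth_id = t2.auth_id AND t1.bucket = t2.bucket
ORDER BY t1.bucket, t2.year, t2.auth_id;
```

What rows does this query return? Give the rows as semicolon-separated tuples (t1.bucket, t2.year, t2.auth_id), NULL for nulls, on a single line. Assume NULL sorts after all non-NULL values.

(GN, 2021, 2); (GN, NULL, NULL); (GN, NULL, NULL); (HP, 2017, 2); (HP, 2017, 2); (HP, 2017, 2); (HP, NULL, NULL)

LEFT JOIN keeps every row from `authors`; unmatched rows get NULL for `papers`'s columns.
Matching on t1.auth_id = t2.auth_id AND t1.bucket = t2.bucket. A NULL in a compared column never satisfies the condition.
- auth_id=2, bucket=GN: 1 matching t2 row(s), so 1 row(s) emitted.
- auth_id=2, bucket=HP: 1 matching t2 row(s), so 1 row(s) emitted.
- auth_id=2, bucket=HP: 1 matching t2 row(s), so 1 row(s) emitted.
- auth_id=2, bucket=HP: 1 matching t2 row(s), so 1 row(s) emitted.
- auth_id=NULL, bucket=HP: no t2 row matches, row kept with t2 columns NULL.
- auth_id=8, bucket=GN: no t2 row matches, row kept with t2 columns NULL.
- auth_id=8, bucket=GN: no t2 row matches, row kept with t2 columns NULL.
After projecting and ordering:
t1.bucket | t2.year | t2.auth_id
GN | 2021 | 2
GN | NULL | NULL
GN | NULL | NULL
HP | 2017 | 2
HP | 2017 | 2
HP | 2017 | 2
HP | NULL | NULL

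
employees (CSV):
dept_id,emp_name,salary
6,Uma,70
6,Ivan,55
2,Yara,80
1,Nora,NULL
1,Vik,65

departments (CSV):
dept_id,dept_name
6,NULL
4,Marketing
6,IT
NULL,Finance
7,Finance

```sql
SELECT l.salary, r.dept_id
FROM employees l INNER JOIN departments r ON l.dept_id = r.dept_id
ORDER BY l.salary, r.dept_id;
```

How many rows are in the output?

INNER JOIN keeps only pairs where the ON condition holds.
Matching on l.dept_id = r.dept_id. A NULL in a compared column never satisfies the condition.
- dept_id=6: 2 matching r row(s), so 2 row(s) emitted.
- dept_id=6: 2 matching r row(s), so 2 row(s) emitted.
- dept_id=2: no matching r row, dropped.
- dept_id=1: no matching r row, dropped.
- dept_id=1: no matching r row, dropped.
Total: 4 rows.

4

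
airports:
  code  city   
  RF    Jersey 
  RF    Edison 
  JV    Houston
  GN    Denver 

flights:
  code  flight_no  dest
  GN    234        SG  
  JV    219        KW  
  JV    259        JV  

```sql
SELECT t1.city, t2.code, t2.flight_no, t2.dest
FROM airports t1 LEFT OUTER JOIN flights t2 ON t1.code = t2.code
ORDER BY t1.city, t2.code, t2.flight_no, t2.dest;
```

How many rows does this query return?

LEFT JOIN keeps every row from `airports`; unmatched rows get NULL for `flights`'s columns.
Matching on t1.code = t2.code.
- code=RF: no t2 row matches, row kept with t2 columns NULL.
- code=RF: no t2 row matches, row kept with t2 columns NULL.
- code=JV: 2 matching t2 row(s), so 2 row(s) emitted.
- code=GN: 1 matching t2 row(s), so 1 row(s) emitted.
Total: 3 matched + 2 padded = 5 rows.

5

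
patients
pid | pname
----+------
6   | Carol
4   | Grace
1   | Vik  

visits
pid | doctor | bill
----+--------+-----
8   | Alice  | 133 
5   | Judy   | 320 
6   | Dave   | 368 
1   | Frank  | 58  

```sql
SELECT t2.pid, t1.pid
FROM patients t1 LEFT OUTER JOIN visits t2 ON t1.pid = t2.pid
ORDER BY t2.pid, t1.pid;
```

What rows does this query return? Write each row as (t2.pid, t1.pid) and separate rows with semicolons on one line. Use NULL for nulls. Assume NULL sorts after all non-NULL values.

LEFT JOIN keeps every row from `patients`; unmatched rows get NULL for `visits`'s columns.
Matching on t1.pid = t2.pid.
- t1[0] pid=6 → 1 match(es) in t2 → 1 row(s).
- t1[1] pid=4 → no match; kept with NULLs on the t2 side.
- t1[2] pid=1 → 1 match(es) in t2 → 1 row(s).
After projecting and ordering:
t2.pid | t1.pid
1 | 1
6 | 6
NULL | 4

(1, 1); (6, 6); (NULL, 4)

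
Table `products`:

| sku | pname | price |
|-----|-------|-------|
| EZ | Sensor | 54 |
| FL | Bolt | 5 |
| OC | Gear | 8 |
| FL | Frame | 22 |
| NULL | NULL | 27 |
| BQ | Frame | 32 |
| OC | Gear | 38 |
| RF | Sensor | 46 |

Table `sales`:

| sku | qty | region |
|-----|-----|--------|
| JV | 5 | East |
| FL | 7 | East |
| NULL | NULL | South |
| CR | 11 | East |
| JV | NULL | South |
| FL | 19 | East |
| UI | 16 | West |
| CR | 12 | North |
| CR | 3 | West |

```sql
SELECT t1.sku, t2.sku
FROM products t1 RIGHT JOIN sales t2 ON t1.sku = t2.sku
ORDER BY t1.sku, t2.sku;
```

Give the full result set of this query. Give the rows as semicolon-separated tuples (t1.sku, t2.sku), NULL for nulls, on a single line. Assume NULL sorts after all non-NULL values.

(FL, FL); (FL, FL); (FL, FL); (FL, FL); (NULL, CR); (NULL, CR); (NULL, CR); (NULL, JV); (NULL, JV); (NULL, UI); (NULL, NULL)

RIGHT JOIN keeps every row from `sales`; unmatched rows get NULL for `products`'s columns.
Matching on t1.sku = t2.sku. A NULL in a compared column never satisfies the condition.
- t1 (sku=EZ) has no partner in t2.
- t1 (sku=FL) pairs with 2 row(s) of t2.
- t1 (sku=OC) has no partner in t2.
- t1 (sku=FL) pairs with 2 row(s) of t2.
- t1 (sku=NULL) has no partner in t2.
- t1 (sku=BQ) has no partner in t2.
- t1 (sku=OC) has no partner in t2.
- t1 (sku=RF) has no partner in t2.
- 7 row(s) from t2 found no t1 partner → padded with NULL.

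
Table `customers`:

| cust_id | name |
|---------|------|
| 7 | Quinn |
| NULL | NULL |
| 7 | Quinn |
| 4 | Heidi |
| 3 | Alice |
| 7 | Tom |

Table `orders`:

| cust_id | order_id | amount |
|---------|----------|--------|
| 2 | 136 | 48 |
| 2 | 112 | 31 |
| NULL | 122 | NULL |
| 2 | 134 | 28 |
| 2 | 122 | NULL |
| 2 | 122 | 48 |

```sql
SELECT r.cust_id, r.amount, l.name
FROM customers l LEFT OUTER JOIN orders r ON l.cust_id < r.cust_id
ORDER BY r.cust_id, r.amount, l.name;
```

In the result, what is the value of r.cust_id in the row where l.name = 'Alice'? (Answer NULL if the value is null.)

LEFT JOIN keeps every row from `customers`; unmatched rows get NULL for `orders`'s columns.
Matching on l.cust_id < r.cust_id. A NULL in a compared column never satisfies the condition.
Matched pairs: 0; unmatched l rows kept: 6.

NULL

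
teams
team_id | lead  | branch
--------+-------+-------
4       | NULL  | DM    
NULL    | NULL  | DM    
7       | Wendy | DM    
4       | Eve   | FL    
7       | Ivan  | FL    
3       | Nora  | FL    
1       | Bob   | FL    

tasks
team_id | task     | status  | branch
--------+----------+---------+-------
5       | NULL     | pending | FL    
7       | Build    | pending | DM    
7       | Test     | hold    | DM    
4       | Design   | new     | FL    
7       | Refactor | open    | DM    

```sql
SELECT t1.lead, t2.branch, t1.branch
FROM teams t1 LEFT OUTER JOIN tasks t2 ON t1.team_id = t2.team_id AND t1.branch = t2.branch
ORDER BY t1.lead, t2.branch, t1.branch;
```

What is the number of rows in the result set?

LEFT JOIN keeps every row from `teams`; unmatched rows get NULL for `tasks`'s columns.
Matching on t1.team_id = t2.team_id AND t1.branch = t2.branch. A NULL in a compared column never satisfies the condition.
- t1[0] team_id=4, branch=DM → no match; kept with NULLs on the t2 side.
- t1[1] team_id=NULL, branch=DM → no match; kept with NULLs on the t2 side.
- t1[2] team_id=7, branch=DM → 3 match(es) in t2 → 3 row(s).
- t1[3] team_id=4, branch=FL → 1 match(es) in t2 → 1 row(s).
- t1[4] team_id=7, branch=FL → no match; kept with NULLs on the t2 side.
- t1[5] team_id=3, branch=FL → no match; kept with NULLs on the t2 side.
- t1[6] team_id=1, branch=FL → no match; kept with NULLs on the t2 side.
Total: 4 matched + 5 padded = 9 rows.

9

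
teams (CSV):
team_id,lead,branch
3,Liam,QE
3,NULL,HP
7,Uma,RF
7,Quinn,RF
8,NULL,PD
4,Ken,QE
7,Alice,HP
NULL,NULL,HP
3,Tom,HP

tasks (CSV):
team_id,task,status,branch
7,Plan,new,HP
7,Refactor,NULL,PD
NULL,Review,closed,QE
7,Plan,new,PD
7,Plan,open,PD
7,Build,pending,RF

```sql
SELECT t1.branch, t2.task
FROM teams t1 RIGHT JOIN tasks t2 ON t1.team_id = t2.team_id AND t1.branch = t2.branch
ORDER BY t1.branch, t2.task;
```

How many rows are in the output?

RIGHT JOIN keeps every row from `tasks`; unmatched rows get NULL for `teams`'s columns.
Matching on t1.team_id = t2.team_id AND t1.branch = t2.branch. A NULL in a compared column never satisfies the condition.
Matched pairs: 3; unmatched t2 rows kept: 4.
Total: 3 matched + 4 padded = 7 rows.

7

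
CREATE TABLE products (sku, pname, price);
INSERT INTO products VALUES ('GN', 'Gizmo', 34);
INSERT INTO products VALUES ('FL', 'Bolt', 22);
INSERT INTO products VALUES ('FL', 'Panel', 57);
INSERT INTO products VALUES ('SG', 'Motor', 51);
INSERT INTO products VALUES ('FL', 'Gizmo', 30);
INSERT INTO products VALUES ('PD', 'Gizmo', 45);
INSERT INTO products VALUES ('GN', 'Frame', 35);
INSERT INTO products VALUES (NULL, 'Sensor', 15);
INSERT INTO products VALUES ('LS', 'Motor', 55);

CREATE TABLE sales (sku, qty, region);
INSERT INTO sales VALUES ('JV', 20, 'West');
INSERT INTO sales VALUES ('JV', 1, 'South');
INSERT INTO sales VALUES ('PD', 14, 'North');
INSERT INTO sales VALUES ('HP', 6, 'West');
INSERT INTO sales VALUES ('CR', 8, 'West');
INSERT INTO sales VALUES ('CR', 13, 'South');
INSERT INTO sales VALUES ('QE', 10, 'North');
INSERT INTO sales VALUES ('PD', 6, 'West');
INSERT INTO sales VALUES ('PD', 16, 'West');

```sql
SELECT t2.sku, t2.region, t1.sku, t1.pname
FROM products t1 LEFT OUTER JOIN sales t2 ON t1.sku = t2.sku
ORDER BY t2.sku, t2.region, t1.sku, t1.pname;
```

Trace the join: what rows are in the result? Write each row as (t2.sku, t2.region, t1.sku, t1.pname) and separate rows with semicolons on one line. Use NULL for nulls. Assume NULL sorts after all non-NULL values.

(PD, North, PD, Gizmo); (PD, West, PD, Gizmo); (PD, West, PD, Gizmo); (NULL, NULL, FL, Bolt); (NULL, NULL, FL, Gizmo); (NULL, NULL, FL, Panel); (NULL, NULL, GN, Frame); (NULL, NULL, GN, Gizmo); (NULL, NULL, LS, Motor); (NULL, NULL, SG, Motor); (NULL, NULL, NULL, Sensor)

LEFT JOIN keeps every row from `products`; unmatched rows get NULL for `sales`'s columns.
Matching on t1.sku = t2.sku. A NULL in a compared column never satisfies the condition.
- t1 (sku=GN) has no partner → padded with NULL.
- t1 (sku=FL) has no partner → padded with NULL.
- t1 (sku=FL) has no partner → padded with NULL.
- t1 (sku=SG) has no partner → padded with NULL.
- t1 (sku=FL) has no partner → padded with NULL.
- t1 (sku=PD) pairs with 3 row(s) of t2.
- t1 (sku=GN) has no partner → padded with NULL.
- t1 (sku=NULL) has no partner → padded with NULL.
- t1 (sku=LS) has no partner → padded with NULL.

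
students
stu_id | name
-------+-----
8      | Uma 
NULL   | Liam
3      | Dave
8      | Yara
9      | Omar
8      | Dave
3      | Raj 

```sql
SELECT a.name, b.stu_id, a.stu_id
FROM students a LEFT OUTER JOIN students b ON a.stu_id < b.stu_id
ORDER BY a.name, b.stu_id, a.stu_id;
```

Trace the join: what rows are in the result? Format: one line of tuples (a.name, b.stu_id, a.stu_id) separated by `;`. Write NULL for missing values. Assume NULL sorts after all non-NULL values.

LEFT JOIN keeps every row from `students a`; unmatched rows get NULL for `students b`'s columns.
Matching on a.stu_id < b.stu_id. A NULL in a compared column never satisfies the condition.
- stu_id=8: 1 matching b row(s), so 1 row(s) emitted.
- stu_id=NULL: no b row matches, row kept with b columns NULL.
- stu_id=3: 4 matching b row(s), so 4 row(s) emitted.
- stu_id=8: 1 matching b row(s), so 1 row(s) emitted.
- stu_id=9: no b row matches, row kept with b columns NULL.
- stu_id=8: 1 matching b row(s), so 1 row(s) emitted.
- stu_id=3: 4 matching b row(s), so 4 row(s) emitted.

(Dave, 8, 3); (Dave, 8, 3); (Dave, 8, 3); (Dave, 9, 3); (Dave, 9, 8); (Liam, NULL, NULL); (Omar, NULL, 9); (Raj, 8, 3); (Raj, 8, 3); (Raj, 8, 3); (Raj, 9, 3); (Uma, 9, 8); (Yara, 9, 8)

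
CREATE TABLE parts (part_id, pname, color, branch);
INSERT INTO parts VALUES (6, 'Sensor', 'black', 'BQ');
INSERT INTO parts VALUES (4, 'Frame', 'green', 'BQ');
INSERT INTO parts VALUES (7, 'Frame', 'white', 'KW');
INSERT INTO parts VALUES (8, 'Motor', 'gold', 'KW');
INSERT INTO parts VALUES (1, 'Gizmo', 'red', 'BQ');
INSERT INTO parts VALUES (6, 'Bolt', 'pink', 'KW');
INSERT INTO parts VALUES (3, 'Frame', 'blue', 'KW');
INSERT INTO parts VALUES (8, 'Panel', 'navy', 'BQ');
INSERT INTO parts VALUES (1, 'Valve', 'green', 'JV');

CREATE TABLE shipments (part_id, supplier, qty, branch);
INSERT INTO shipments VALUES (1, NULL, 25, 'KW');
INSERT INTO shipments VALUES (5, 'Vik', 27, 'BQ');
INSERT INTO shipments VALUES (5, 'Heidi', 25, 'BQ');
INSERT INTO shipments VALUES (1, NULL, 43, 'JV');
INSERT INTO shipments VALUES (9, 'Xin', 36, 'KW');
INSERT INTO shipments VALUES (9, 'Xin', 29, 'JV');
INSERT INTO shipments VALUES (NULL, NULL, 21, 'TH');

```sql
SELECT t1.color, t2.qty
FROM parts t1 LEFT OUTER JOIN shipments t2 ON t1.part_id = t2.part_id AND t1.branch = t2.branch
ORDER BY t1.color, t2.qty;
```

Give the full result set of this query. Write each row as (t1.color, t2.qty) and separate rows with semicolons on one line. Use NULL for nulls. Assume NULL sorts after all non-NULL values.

(black, NULL); (blue, NULL); (gold, NULL); (green, 43); (green, NULL); (navy, NULL); (pink, NULL); (red, NULL); (white, NULL)

LEFT JOIN keeps every row from `parts`; unmatched rows get NULL for `shipments`'s columns.
Matching on t1.part_id = t2.part_id AND t1.branch = t2.branch. A NULL in a compared column never satisfies the condition.
- part_id=6, branch=BQ: no t2 row matches, row kept with t2 columns NULL.
- part_id=4, branch=BQ: no t2 row matches, row kept with t2 columns NULL.
- part_id=7, branch=KW: no t2 row matches, row kept with t2 columns NULL.
- part_id=8, branch=KW: no t2 row matches, row kept with t2 columns NULL.
- part_id=1, branch=BQ: no t2 row matches, row kept with t2 columns NULL.
- part_id=6, branch=KW: no t2 row matches, row kept with t2 columns NULL.
- part_id=3, branch=KW: no t2 row matches, row kept with t2 columns NULL.
- part_id=8, branch=BQ: no t2 row matches, row kept with t2 columns NULL.
- part_id=1, branch=JV: 1 matching t2 row(s), so 1 row(s) emitted.
After projecting and ordering:
t1.color | t2.qty
black | NULL
blue | NULL
gold | NULL
green | 43
green | NULL
navy | NULL
pink | NULL
red | NULL
white | NULL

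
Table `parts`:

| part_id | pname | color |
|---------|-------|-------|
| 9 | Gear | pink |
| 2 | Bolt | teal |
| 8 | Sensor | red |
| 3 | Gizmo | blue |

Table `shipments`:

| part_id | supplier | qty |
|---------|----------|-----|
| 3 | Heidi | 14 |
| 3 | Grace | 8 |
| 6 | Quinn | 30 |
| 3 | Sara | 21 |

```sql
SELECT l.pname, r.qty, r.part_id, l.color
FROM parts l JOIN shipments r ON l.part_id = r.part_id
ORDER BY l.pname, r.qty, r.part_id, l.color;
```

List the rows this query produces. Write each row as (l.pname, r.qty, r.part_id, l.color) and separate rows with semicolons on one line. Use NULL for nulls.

(Gizmo, 8, 3, blue); (Gizmo, 14, 3, blue); (Gizmo, 21, 3, blue)

INNER JOIN keeps only pairs where the ON condition holds.
Matching on l.part_id = r.part_id.
- l (part_id=9) has no partner → excluded.
- l (part_id=2) has no partner → excluded.
- l (part_id=8) has no partner → excluded.
- l (part_id=3) pairs with 3 row(s) of r.
After projecting and ordering:
l.pname | r.qty | r.part_id | l.color
Gizmo | 8 | 3 | blue
Gizmo | 14 | 3 | blue
Gizmo | 21 | 3 | blue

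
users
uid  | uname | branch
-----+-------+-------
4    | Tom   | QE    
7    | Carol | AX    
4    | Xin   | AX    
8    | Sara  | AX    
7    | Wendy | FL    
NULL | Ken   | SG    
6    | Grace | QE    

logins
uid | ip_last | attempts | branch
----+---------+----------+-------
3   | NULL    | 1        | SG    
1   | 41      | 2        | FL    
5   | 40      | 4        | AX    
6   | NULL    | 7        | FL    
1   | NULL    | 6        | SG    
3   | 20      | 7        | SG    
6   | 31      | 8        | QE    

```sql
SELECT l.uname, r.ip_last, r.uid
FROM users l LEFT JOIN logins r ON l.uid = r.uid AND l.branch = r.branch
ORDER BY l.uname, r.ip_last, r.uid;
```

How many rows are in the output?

LEFT JOIN keeps every row from `users`; unmatched rows get NULL for `logins`'s columns.
Matching on l.uid = r.uid AND l.branch = r.branch. A NULL in a compared column never satisfies the condition.
- l (uid=4, branch=QE) has no partner → padded with NULL.
- l (uid=7, branch=AX) has no partner → padded with NULL.
- l (uid=4, branch=AX) has no partner → padded with NULL.
- l (uid=8, branch=AX) has no partner → padded with NULL.
- l (uid=7, branch=FL) has no partner → padded with NULL.
- l (uid=NULL, branch=SG) has no partner → padded with NULL.
- l (uid=6, branch=QE) pairs with 1 row(s) of r.
Total: 1 matched + 6 padded = 7 rows.

7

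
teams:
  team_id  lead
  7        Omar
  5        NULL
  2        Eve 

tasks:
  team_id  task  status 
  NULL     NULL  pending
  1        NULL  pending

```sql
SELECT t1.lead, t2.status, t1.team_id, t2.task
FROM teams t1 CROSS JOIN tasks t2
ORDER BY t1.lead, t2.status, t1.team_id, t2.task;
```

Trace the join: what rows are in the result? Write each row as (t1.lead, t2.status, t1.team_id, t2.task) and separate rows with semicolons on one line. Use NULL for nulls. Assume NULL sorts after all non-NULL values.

CROSS JOIN pairs every row of `teams` with every row of `tasks`: 3 × 2 = 6 rows.

(Eve, pending, 2, NULL); (Eve, pending, 2, NULL); (Omar, pending, 7, NULL); (Omar, pending, 7, NULL); (NULL, pending, 5, NULL); (NULL, pending, 5, NULL)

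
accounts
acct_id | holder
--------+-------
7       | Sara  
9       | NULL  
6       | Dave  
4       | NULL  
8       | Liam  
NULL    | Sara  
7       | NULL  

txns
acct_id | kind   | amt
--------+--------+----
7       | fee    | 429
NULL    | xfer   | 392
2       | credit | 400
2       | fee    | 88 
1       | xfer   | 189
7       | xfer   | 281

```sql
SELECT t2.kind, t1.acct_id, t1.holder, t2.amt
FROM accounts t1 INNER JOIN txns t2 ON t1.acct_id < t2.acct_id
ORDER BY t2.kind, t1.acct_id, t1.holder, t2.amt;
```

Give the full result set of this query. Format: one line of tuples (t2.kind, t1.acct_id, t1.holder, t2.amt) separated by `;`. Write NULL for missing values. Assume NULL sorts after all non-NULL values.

(fee, 4, NULL, 429); (fee, 6, Dave, 429); (xfer, 4, NULL, 281); (xfer, 6, Dave, 281)

INNER JOIN keeps only pairs where the ON condition holds.
Matching on t1.acct_id < t2.acct_id. A NULL in a compared column never satisfies the condition.
- t1 row (acct_id=7): no match → dropped.
- t1 row (acct_id=9): no match → dropped.
- t1 row (acct_id=6): matches 2 t2 row(s) → 2 output row(s).
- t1 row (acct_id=4): matches 2 t2 row(s) → 2 output row(s).
- t1 row (acct_id=8): no match → dropped.
- t1 row (acct_id=NULL): no match → dropped.
- t1 row (acct_id=7): no match → dropped.
After projecting and ordering:
t2.kind | t1.acct_id | t1.holder | t2.amt
fee | 4 | NULL | 429
fee | 6 | Dave | 429
xfer | 4 | NULL | 281
xfer | 6 | Dave | 281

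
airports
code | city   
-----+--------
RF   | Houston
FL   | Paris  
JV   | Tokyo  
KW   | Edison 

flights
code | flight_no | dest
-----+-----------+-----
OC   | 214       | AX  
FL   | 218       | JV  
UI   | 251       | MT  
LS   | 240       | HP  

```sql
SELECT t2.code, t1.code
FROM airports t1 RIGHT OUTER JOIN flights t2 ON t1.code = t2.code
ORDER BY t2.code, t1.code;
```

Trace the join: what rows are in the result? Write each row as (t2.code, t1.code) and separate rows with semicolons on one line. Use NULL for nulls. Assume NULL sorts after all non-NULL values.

(FL, FL); (LS, NULL); (OC, NULL); (UI, NULL)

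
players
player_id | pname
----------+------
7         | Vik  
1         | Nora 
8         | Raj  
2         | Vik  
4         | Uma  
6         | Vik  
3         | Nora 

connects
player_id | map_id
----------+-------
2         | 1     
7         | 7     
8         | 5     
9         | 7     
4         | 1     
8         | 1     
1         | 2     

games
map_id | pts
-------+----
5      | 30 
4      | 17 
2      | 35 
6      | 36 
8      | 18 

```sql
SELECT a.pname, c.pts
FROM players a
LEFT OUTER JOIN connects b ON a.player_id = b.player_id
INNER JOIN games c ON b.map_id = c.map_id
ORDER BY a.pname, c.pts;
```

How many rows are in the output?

2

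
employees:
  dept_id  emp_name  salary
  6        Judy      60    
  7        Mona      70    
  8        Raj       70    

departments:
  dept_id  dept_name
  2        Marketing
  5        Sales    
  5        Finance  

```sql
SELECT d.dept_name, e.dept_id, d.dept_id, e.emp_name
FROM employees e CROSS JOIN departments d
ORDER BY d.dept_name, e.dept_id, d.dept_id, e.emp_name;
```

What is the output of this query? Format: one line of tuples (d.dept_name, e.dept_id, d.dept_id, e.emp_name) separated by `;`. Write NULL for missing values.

(Finance, 6, 5, Judy); (Finance, 7, 5, Mona); (Finance, 8, 5, Raj); (Marketing, 6, 2, Judy); (Marketing, 7, 2, Mona); (Marketing, 8, 2, Raj); (Sales, 6, 5, Judy); (Sales, 7, 5, Mona); (Sales, 8, 5, Raj)

CROSS JOIN pairs every row of `employees` with every row of `departments`: 3 × 3 = 9 rows.
After projecting and ordering:
d.dept_name | e.dept_id | d.dept_id | e.emp_name
Finance | 6 | 5 | Judy
Finance | 7 | 5 | Mona
Finance | 8 | 5 | Raj
Marketing | 6 | 2 | Judy
Marketing | 7 | 2 | Mona
Marketing | 8 | 2 | Raj
Sales | 6 | 5 | Judy
Sales | 7 | 5 | Mona
Sales | 8 | 5 | Raj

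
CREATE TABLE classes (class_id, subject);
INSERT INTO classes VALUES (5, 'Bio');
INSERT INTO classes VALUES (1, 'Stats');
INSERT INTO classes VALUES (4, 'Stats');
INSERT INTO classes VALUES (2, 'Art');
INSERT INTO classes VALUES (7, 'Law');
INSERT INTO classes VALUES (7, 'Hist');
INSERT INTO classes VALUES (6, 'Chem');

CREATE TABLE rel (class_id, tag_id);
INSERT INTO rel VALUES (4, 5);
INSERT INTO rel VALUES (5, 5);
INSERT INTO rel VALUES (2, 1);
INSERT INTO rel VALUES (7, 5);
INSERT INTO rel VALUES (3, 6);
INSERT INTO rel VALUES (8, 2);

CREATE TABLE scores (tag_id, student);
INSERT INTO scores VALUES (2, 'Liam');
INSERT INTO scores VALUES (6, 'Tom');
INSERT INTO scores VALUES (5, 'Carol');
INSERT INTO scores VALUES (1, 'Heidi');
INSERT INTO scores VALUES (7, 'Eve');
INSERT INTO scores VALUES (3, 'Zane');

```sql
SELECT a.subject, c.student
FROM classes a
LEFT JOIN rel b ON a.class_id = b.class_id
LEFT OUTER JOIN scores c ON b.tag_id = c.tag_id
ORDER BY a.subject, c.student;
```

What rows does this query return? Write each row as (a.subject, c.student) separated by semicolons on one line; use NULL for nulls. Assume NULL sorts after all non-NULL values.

Evaluate left to right. First `classes a LEFT JOIN rel b` on class_id: 7 row(s).
Then LEFT JOIN `scores c` on tag_id: each of those 7 rows is kept; rows whose b.tag_id has no match in c get NULL for c's columns.

(Art, Heidi); (Bio, Carol); (Chem, NULL); (Hist, Carol); (Law, Carol); (Stats, Carol); (Stats, NULL)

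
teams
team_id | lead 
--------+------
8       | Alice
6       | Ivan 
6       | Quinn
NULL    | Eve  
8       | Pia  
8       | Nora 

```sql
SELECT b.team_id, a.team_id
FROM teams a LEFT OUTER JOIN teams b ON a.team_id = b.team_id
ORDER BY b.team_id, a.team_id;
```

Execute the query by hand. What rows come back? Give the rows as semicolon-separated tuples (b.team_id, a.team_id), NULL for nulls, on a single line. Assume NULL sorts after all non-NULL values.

LEFT JOIN keeps every row from `teams a`; unmatched rows get NULL for `teams b`'s columns.
Matching on a.team_id = b.team_id. A NULL in a compared column never satisfies the condition.
Matched pairs: 13; unmatched a rows kept: 1.

(6, 6); (6, 6); (6, 6); (6, 6); (8, 8); (8, 8); (8, 8); (8, 8); (8, 8); (8, 8); (8, 8); (8, 8); (8, 8); (NULL, NULL)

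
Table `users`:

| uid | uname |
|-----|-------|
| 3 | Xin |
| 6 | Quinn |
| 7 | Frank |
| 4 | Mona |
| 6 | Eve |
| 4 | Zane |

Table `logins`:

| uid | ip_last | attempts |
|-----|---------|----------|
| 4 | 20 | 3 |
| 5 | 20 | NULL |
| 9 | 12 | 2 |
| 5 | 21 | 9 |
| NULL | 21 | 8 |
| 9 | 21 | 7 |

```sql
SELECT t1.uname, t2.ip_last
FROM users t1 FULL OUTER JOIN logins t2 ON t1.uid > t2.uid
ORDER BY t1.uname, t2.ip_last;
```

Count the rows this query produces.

15

FULL OUTER JOIN keeps every row from both sides; unmatched rows get NULL for the other side's columns.
Matching on t1.uid > t2.uid. A NULL in a compared column never satisfies the condition.
Matched pairs: 9; unmatched t1 rows kept: 3; unmatched t2 rows kept: 3.
Total: 9 matched + 6 padded = 15 rows.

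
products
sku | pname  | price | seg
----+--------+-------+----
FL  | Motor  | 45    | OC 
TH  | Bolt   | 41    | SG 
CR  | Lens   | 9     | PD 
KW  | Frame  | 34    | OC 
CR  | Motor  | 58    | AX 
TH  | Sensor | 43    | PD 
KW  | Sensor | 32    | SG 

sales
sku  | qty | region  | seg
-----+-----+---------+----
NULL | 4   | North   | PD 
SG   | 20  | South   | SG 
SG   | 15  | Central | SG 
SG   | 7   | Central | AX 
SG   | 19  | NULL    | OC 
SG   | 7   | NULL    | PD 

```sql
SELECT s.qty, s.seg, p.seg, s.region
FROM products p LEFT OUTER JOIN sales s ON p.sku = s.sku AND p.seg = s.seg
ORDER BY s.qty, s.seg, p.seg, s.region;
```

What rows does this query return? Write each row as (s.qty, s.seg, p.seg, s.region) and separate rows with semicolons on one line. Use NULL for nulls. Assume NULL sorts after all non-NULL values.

LEFT JOIN keeps every row from `products`; unmatched rows get NULL for `sales`'s columns.
Matching on p.sku = s.sku AND p.seg = s.seg. A NULL in a compared column never satisfies the condition.
- p (sku=FL, seg=OC) has no partner → padded with NULL.
- p (sku=TH, seg=SG) has no partner → padded with NULL.
- p (sku=CR, seg=PD) has no partner → padded with NULL.
- p (sku=KW, seg=OC) has no partner → padded with NULL.
- p (sku=CR, seg=AX) has no partner → padded with NULL.
- p (sku=TH, seg=PD) has no partner → padded with NULL.
- p (sku=KW, seg=SG) has no partner → padded with NULL.
After projecting and ordering:
s.qty | s.seg | p.seg | s.region
NULL | NULL | AX | NULL
NULL | NULL | OC | NULL
NULL | NULL | OC | NULL
NULL | NULL | PD | NULL
NULL | NULL | PD | NULL
NULL | NULL | SG | NULL
NULL | NULL | SG | NULL

(NULL, NULL, AX, NULL); (NULL, NULL, OC, NULL); (NULL, NULL, OC, NULL); (NULL, NULL, PD, NULL); (NULL, NULL, PD, NULL); (NULL, NULL, SG, NULL); (NULL, NULL, SG, NULL)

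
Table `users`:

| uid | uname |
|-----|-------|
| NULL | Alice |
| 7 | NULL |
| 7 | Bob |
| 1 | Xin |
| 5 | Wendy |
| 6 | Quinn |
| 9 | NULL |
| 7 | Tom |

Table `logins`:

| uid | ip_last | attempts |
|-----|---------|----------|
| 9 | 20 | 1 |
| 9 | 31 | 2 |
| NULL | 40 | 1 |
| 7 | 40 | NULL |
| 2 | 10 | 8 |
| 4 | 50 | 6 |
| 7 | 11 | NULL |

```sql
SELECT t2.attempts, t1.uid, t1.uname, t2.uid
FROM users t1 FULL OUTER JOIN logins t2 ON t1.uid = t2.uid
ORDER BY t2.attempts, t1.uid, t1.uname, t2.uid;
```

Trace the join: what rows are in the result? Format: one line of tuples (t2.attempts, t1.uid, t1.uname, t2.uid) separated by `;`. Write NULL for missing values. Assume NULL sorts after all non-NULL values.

(1, 9, NULL, 9); (1, NULL, NULL, NULL); (2, 9, NULL, 9); (6, NULL, NULL, 4); (8, NULL, NULL, 2); (NULL, 1, Xin, NULL); (NULL, 5, Wendy, NULL); (NULL, 6, Quinn, NULL); (NULL, 7, Bob, 7); (NULL, 7, Bob, 7); (NULL, 7, Tom, 7); (NULL, 7, Tom, 7); (NULL, 7, NULL, 7); (NULL, 7, NULL, 7); (NULL, NULL, Alice, NULL)

FULL OUTER JOIN keeps every row from both sides; unmatched rows get NULL for the other side's columns.
Matching on t1.uid = t2.uid. A NULL in a compared column never satisfies the condition.
- uid=NULL: no t2 row matches, row kept with t2 columns NULL.
- uid=7: 2 matching t2 row(s), so 2 row(s) emitted.
- uid=7: 2 matching t2 row(s), so 2 row(s) emitted.
- uid=1: no t2 row matches, row kept with t2 columns NULL.
- uid=5: no t2 row matches, row kept with t2 columns NULL.
- uid=6: no t2 row matches, row kept with t2 columns NULL.
- uid=9: 2 matching t2 row(s), so 2 row(s) emitted.
- uid=7: 2 matching t2 row(s), so 2 row(s) emitted.
- plus 3 unmatched t2 row(s), each kept with NULL t1 columns.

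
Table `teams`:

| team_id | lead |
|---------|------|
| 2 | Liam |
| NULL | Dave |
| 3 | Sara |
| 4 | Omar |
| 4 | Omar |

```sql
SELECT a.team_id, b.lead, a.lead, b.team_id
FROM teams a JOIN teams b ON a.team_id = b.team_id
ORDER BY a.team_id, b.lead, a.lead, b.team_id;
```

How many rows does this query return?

INNER JOIN keeps only pairs where the ON condition holds.
Matching on a.team_id = b.team_id. A NULL in a compared column never satisfies the condition.
- a row (team_id=2): matches 1 b row(s) → 1 output row(s).
- a row (team_id=NULL): no match → dropped.
- a row (team_id=3): matches 1 b row(s) → 1 output row(s).
- a row (team_id=4): matches 2 b row(s) → 2 output row(s).
- a row (team_id=4): matches 2 b row(s) → 2 output row(s).
Total: 6 rows.

6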